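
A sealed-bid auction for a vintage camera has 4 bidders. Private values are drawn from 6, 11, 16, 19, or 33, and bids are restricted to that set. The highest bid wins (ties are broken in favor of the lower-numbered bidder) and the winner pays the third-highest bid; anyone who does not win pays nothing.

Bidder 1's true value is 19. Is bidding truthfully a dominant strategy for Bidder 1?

Consider the case where Bidder 2 bids 6, Bidder 3 bids 6 and Bidder 4 bids 33.
Truthful bid 19: loses, pays 0, utility 0.
Bid 33 instead: wins, pays 6, utility 19 - 6 = 13.
Since 13 > 0, bidding 33 is strictly better here, so truthful bidding is not dominant.

No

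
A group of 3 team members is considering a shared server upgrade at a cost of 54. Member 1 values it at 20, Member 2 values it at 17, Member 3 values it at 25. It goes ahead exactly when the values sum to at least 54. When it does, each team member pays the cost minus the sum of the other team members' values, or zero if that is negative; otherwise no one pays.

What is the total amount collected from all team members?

38

Total value 62 ≥ cost 54, so it is built.
Member 1: others sum to 42; max(0, 54 - 42) = 12.
Member 2: others sum to 45; max(0, 54 - 45) = 9.
Member 3: others sum to 37; max(0, 54 - 37) = 17.
Total collected = 12 + 9 + 17 = 38.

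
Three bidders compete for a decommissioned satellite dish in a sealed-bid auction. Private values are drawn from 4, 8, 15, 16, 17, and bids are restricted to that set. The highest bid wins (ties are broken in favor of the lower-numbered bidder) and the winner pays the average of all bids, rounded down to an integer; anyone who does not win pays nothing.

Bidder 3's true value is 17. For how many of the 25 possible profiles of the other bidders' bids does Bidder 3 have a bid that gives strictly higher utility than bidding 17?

Others bid (4, 4): truth gives 9; bid 8 gives 12 > 9. Violating.
Others bid (4, 15): truth gives 5; bid 16 gives 6 > 5. Violating.
Others bid (8, 8): truth gives 6; bid 15 gives 7 > 6. Violating.
Others bid (15, 4): truth gives 5; bid 16 gives 6 > 5. Violating.
Others bid (4, 8): truth gives 8; no alternative beats it.
Others bid (4, 16): truth gives 5; no alternative beats it.
(Checking all 25 profiles: 4 have a profitable deviation, 21 do not.)

4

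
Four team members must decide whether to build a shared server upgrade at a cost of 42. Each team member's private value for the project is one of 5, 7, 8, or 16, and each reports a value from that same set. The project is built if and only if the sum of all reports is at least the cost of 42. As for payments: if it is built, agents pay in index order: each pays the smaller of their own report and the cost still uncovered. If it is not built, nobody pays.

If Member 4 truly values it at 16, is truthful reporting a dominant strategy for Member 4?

Yes

Check each profile of the others' reports and compare truth against every alternative report.
Others report (8, 8, 16): truth gives 6, best alternative gives 0.
Others report (8, 16, 8): truth gives 6, best alternative gives 0.
Others report (16, 8, 8): truth gives 6, best alternative gives 0.
Others report (7, 8, 16): truth gives 5, best alternative gives 0.
Others report (7, 16, 8): truth gives 5, best alternative gives 0.
Others report (8, 7, 16): truth gives 5, best alternative gives 0.
(Remaining 58 profiles checked similarly; truth is weakly best in each.)
In every case the truthful report is at least as good as any alternative, so it is a dominant strategy.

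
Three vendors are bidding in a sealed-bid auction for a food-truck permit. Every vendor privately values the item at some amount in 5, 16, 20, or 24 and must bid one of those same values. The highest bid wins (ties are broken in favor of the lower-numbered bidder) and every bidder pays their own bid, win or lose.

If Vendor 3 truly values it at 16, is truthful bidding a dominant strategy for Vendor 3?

Consider the case where Vendor 1 bids 5 and Vendor 2 bids 16.
Truthful bid 16: loses but pays 16, utility -16.
Bid 5 instead: loses but pays 5, utility -5.
Since -5 > -16, bidding 5 is strictly better here, so truthful bidding is not dominant.

No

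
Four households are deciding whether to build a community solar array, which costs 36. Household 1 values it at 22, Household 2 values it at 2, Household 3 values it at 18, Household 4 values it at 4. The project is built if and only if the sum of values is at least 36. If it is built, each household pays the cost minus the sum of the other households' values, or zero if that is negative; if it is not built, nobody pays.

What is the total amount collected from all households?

Total value 46 ≥ cost 36, so it is built.
Household 1: others sum to 24; max(0, 36 - 24) = 12.
Household 2: others sum to 44; max(0, 36 - 44) = 0.
Household 3: others sum to 28; max(0, 36 - 28) = 8.
Household 4: others sum to 42; max(0, 36 - 42) = 0.
Total collected = 12 + 0 + 8 + 0 = 20.

20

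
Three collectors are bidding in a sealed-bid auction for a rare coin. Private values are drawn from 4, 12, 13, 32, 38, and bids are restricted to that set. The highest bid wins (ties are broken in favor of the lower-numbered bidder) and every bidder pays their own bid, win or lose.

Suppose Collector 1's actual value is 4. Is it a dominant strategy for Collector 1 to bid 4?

Check each profile of the others' bids and compare truth against every alternative bid.
Others bid (4, 4): truth gives 0, best alternative gives -8.
Others bid (4, 32): truth gives -4, best alternative gives -12.
Others bid (4, 38): truth gives -4, best alternative gives -12.
Others bid (12, 32): truth gives -4, best alternative gives -12.
Others bid (12, 38): truth gives -4, best alternative gives -12.
Others bid (13, 32): truth gives -4, best alternative gives -12.
(Remaining 19 profiles checked similarly; truth is weakly best in each.)
In every case the truthful bid is at least as good as any alternative, so it is a dominant strategy.

Yes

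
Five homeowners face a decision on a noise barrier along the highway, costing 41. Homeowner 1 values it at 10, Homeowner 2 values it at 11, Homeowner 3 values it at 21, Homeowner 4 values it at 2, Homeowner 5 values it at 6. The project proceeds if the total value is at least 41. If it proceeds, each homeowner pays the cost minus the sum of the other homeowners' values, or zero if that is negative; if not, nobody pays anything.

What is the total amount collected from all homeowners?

15

Total value 50 ≥ cost 41, so it is built.
Homeowner 1: others sum to 40; max(0, 41 - 40) = 1.
Homeowner 2: others sum to 39; max(0, 41 - 39) = 2.
Homeowner 3: others sum to 29; max(0, 41 - 29) = 12.
Homeowner 4: others sum to 48; max(0, 41 - 48) = 0.
Homeowner 5: others sum to 44; max(0, 41 - 44) = 0.
Total collected = 1 + 2 + 12 + 0 + 0 = 15.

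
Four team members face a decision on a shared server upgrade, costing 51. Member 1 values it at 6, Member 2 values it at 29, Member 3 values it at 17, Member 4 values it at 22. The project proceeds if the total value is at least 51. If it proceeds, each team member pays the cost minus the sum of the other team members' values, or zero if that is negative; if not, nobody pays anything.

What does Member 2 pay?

Total value 74 ≥ cost 51, so the project is built.
The other team members' values sum to 45.
Cost minus that sum is 51 - 45 = 6.

6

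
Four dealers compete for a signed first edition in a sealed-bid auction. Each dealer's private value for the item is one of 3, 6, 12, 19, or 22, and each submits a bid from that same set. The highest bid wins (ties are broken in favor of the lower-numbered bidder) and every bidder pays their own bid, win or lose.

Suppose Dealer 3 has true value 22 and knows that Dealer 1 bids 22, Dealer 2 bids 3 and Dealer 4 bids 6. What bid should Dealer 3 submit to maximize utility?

3

Bid 3: loses but pays 3, utility -3.
Bid 6: loses but pays 6, utility -6.
Bid 12: loses but pays 12, utility -12.
Bid 19: loses but pays 19, utility -19.
Bid 22: loses but pays 22, utility -22.
The best choice is 3 with utility -3.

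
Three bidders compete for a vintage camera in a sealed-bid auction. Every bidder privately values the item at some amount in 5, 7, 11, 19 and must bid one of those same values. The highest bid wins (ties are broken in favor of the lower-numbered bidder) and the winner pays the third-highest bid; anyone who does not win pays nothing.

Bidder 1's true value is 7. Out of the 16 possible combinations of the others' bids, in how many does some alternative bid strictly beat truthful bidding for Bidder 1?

Others bid (5, 11): truth gives 0; bid 11 gives 2 > 0. Violating.
Others bid (5, 19): truth gives 0; bid 19 gives 2 > 0. Violating.
Others bid (11, 5): truth gives 0; bid 11 gives 2 > 0. Violating.
Others bid (19, 5): truth gives 0; bid 19 gives 2 > 0. Violating.
Others bid (5, 5): truth gives 2; no alternative beats it.
Others bid (5, 7): truth gives 2; no alternative beats it.
(Checking all 16 profiles: 4 have a profitable deviation, 12 do not.)

4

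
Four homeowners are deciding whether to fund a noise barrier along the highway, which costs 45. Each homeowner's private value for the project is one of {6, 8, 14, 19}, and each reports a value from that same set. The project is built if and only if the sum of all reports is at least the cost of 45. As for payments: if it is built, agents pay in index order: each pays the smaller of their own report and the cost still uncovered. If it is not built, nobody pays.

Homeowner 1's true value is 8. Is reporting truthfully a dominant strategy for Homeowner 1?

Consider the case where Homeowner 2 reports 6, Homeowner 3 reports 14 and Homeowner 4 reports 19.
Truthful report 8: project built, pays 8, utility 8 - 8 = 0.
Report 6 instead: project built, pays 6, utility 8 - 6 = 2.
Since 2 > 0, reporting 6 is strictly better here, so truthful reporting is not dominant.

No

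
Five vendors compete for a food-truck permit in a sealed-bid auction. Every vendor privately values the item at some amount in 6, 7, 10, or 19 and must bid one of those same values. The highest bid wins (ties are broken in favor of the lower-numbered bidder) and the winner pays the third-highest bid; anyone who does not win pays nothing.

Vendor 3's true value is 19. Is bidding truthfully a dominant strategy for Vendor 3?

Yes

Check each profile of the others' bids and compare truth against every alternative bid.
Others bid (6, 6, 6, 19): truth gives 13, best alternative gives 0.
Others bid (6, 6, 19, 6): truth gives 13, best alternative gives 0.
Others bid (6, 10, 6, 6): truth gives 13, best alternative gives 0.
Others bid (10, 6, 6, 6): truth gives 13, best alternative gives 0.
Others bid (6, 6, 7, 19): truth gives 12, best alternative gives 0.
Others bid (6, 6, 19, 7): truth gives 12, best alternative gives 0.
(Remaining 250 profiles checked similarly; truth is weakly best in each.)
In every case the truthful bid is at least as good as any alternative, so it is a dominant strategy.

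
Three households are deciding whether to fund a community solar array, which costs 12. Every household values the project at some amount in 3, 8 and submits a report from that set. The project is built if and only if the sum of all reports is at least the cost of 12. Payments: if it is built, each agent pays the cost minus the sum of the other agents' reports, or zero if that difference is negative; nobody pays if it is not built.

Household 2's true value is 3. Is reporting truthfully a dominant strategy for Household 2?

Check each profile of the others' reports and compare truth against every alternative report.
Others report (3, 3): truth gives 0, best alternative gives -3.
Others report (8, 8): truth gives 3, best alternative gives 3.
Others report (3, 8): truth gives 2, best alternative gives 2.
Others report (8, 3): truth gives 2, best alternative gives 2.
In every case the truthful report is at least as good as any alternative, so it is a dominant strategy.

Yes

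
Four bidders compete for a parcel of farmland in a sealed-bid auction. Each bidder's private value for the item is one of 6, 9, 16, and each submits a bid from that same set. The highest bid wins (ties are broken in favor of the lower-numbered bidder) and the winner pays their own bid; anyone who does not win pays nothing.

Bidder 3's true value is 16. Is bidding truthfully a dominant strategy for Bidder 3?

No

Consider the case where Bidder 1 bids 6, Bidder 2 bids 6 and Bidder 4 bids 6.
Truthful bid 16: wins, pays 16, utility 16 - 16 = 0.
Bid 9 instead: wins, pays 9, utility 16 - 9 = 7.
Since 7 > 0, bidding 9 is strictly better here, so truthful bidding is not dominant.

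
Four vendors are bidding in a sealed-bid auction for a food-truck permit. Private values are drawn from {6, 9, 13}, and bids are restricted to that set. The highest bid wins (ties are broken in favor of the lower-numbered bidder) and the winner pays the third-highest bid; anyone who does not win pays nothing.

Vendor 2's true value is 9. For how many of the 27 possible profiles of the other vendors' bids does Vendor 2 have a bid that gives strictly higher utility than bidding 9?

Others bid (6, 6, 13): truth gives 0; bid 13 gives 3 > 0. Violating.
Others bid (6, 13, 6): truth gives 0; bid 13 gives 3 > 0. Violating.
Others bid (9, 6, 6): truth gives 0; bid 13 gives 3 > 0. Violating.
Others bid (6, 6, 6): truth gives 3; no alternative beats it.
Others bid (6, 6, 9): truth gives 3; no alternative beats it.
(Checking all 27 profiles: 3 have a profitable deviation, 24 do not.)

3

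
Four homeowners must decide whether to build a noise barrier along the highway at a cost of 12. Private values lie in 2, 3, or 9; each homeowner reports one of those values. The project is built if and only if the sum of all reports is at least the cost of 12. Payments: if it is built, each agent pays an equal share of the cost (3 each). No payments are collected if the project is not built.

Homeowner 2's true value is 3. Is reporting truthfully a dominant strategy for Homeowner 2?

Yes

Check each profile of the others' reports and compare truth against every alternative report.
Others report (2, 2, 2): truth gives 0, best alternative gives 0.
Others report (2, 2, 3): truth gives 0, best alternative gives 0.
Others report (2, 2, 9): truth gives 0, best alternative gives 0.
Others report (2, 3, 2): truth gives 0, best alternative gives 0.
Others report (2, 3, 3): truth gives 0, best alternative gives 0.
Others report (2, 3, 9): truth gives 0, best alternative gives 0.
(Remaining 21 profiles checked similarly; truth is weakly best in each.)
In every case the truthful report is at least as good as any alternative, so it is a dominant strategy.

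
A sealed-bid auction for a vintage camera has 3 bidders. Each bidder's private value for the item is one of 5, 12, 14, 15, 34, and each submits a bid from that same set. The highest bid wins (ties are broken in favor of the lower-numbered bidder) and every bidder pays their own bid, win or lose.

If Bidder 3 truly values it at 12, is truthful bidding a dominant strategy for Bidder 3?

No

Consider the case where Bidder 1 bids 5 and Bidder 2 bids 12.
Truthful bid 12: loses but pays 12, utility -12.
Bid 5 instead: loses but pays 5, utility -5.
Since -5 > -12, bidding 5 is strictly better here, so truthful bidding is not dominant.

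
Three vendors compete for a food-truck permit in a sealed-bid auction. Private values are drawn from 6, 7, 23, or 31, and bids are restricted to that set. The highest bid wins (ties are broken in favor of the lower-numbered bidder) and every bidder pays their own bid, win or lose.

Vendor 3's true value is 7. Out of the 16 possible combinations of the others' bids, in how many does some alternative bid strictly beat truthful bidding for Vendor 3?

15

Others bid (6, 7): truth gives -7; bid 6 gives -6 > -7. Violating.
Others bid (6, 23): truth gives -7; bid 6 gives -6 > -7. Violating.
Others bid (6, 31): truth gives -7; bid 6 gives -6 > -7. Violating.
Others bid (7, 6): truth gives -7; bid 6 gives -6 > -7. Violating.
Others bid (6, 6): truth gives 0; no alternative beats it.
(Checking all 16 profiles: 15 have a profitable deviation, 1 does not.)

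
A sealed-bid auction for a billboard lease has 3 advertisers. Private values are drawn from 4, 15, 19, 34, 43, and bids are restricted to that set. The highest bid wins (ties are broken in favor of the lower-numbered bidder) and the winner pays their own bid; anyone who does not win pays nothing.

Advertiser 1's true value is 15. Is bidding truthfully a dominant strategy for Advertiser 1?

No

Consider the case where Advertiser 2 bids 4 and Advertiser 3 bids 4.
Truthful bid 15: wins, pays 15, utility 15 - 15 = 0.
Bid 4 instead: wins, pays 4, utility 15 - 4 = 11.
Since 11 > 0, bidding 4 is strictly better here, so truthful bidding is not dominant.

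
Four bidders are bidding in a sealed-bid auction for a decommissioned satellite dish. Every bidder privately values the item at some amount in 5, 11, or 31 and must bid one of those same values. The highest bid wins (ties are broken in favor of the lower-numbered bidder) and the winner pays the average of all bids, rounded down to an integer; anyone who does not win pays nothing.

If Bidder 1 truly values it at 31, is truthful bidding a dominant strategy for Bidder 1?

Consider the case where Bidder 2 bids 5, Bidder 3 bids 5 and Bidder 4 bids 5.
Truthful bid 31: wins, pays 11, utility 31 - 11 = 20.
Bid 5 instead: wins, pays 5, utility 31 - 5 = 26.
Since 26 > 20, bidding 5 is strictly better here, so truthful bidding is not dominant.

No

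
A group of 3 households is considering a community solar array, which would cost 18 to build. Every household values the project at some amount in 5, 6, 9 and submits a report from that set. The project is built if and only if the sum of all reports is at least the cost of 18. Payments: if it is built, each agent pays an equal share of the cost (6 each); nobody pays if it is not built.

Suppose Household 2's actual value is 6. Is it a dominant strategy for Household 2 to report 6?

Yes

Check each profile of the others' reports and compare truth against every alternative report.
Others report (5, 5): truth gives 0, best alternative gives 0.
Others report (5, 6): truth gives 0, best alternative gives 0.
Others report (5, 9): truth gives 0, best alternative gives 0.
Others report (6, 5): truth gives 0, best alternative gives 0.
Others report (6, 6): truth gives 0, best alternative gives 0.
Others report (6, 9): truth gives 0, best alternative gives 0.
(Remaining 3 profiles checked similarly; truth is weakly best in each.)
In every case the truthful report is at least as good as any alternative, so it is a dominant strategy.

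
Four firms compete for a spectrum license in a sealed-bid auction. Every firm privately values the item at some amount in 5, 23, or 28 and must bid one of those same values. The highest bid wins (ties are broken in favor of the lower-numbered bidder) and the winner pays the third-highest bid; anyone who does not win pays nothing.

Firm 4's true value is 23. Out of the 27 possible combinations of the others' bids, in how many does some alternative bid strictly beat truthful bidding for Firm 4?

3

Others bid (5, 5, 23): truth gives 0; bid 28 gives 18 > 0. Violating.
Others bid (5, 23, 5): truth gives 0; bid 28 gives 18 > 0. Violating.
Others bid (23, 5, 5): truth gives 0; bid 28 gives 18 > 0. Violating.
Others bid (5, 5, 5): truth gives 18; no alternative beats it.
Others bid (5, 5, 28): truth gives 0; no alternative beats it.
(Checking all 27 profiles: 3 have a profitable deviation, 24 do not.)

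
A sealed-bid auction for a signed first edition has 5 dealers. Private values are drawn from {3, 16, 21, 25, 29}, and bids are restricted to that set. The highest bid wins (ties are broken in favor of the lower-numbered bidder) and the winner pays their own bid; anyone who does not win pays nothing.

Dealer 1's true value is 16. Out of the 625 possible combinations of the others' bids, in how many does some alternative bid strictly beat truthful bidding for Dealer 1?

Others bid (3, 3, 3, 3): truth gives 0; bid 3 gives 13 > 0. Violating.
Others bid (3, 3, 3, 16): truth gives 0; no alternative beats it.
Others bid (3, 3, 3, 21): truth gives 0; no alternative beats it.
(Checking all 625 profiles: 1 has a profitable deviation, 624 do not.)

1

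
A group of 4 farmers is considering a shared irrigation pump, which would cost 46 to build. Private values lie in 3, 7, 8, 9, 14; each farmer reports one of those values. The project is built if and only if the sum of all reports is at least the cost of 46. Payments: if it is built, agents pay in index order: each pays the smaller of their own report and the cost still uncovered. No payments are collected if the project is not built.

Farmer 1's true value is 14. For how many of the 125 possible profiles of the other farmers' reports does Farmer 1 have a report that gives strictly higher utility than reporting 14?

4

Others report (9, 14, 14): truth gives 0; report 9 gives 5 > 0. Violating.
Others report (14, 9, 14): truth gives 0; report 9 gives 5 > 0. Violating.
Others report (14, 14, 9): truth gives 0; report 9 gives 5 > 0. Violating.
Others report (14, 14, 14): truth gives 0; report 7 gives 7 > 0. Violating.
Others report (3, 3, 3): truth gives 0; no alternative beats it.
Others report (3, 3, 7): truth gives 0; no alternative beats it.
(Checking all 125 profiles: 4 have a profitable deviation, 121 do not.)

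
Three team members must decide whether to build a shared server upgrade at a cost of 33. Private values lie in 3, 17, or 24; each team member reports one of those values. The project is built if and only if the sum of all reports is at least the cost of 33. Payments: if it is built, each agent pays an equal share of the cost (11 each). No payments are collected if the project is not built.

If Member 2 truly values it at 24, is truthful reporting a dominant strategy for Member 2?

Check each profile of the others' reports and compare truth against every alternative report.
Others report (3, 17): truth gives 13, best alternative gives 13.
Others report (3, 24): truth gives 13, best alternative gives 13.
Others report (17, 3): truth gives 13, best alternative gives 13.
Others report (17, 17): truth gives 13, best alternative gives 13.
Others report (17, 24): truth gives 13, best alternative gives 13.
Others report (24, 3): truth gives 13, best alternative gives 13.
(Remaining 3 profiles checked similarly; truth is weakly best in each.)
In every case the truthful report is at least as good as any alternative, so it is a dominant strategy.

Yes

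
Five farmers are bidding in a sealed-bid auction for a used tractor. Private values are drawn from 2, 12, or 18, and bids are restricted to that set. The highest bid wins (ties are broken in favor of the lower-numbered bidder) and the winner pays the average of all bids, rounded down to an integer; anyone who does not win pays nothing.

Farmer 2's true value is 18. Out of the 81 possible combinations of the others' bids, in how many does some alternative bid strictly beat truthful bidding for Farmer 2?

Others bid (2, 2, 2, 2): truth gives 13; bid 12 gives 14 > 13. Violating.
Others bid (2, 2, 2, 12): truth gives 11; bid 12 gives 12 > 11. Violating.
Others bid (2, 2, 12, 2): truth gives 11; bid 12 gives 12 > 11. Violating.
Others bid (2, 2, 12, 12): truth gives 9; bid 12 gives 10 > 9. Violating.
Others bid (2, 2, 2, 18): truth gives 10; no alternative beats it.
Others bid (2, 2, 12, 18): truth gives 8; no alternative beats it.
(Checking all 81 profiles: 8 have a profitable deviation, 73 do not.)

8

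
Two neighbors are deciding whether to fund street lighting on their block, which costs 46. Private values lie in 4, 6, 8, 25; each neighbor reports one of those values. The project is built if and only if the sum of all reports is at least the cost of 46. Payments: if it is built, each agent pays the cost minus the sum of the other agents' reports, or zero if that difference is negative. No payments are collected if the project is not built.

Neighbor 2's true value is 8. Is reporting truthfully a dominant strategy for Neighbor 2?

Check each profile of the others' reports and compare truth against every alternative report.
Others report (4): truth gives 0, best alternative gives 0.
Others report (6): truth gives 0, best alternative gives 0.
Others report (8): truth gives 0, best alternative gives 0.
Others report (25): truth gives 0, best alternative gives 0.
In every case the truthful report is at least as good as any alternative, so it is a dominant strategy.

Yes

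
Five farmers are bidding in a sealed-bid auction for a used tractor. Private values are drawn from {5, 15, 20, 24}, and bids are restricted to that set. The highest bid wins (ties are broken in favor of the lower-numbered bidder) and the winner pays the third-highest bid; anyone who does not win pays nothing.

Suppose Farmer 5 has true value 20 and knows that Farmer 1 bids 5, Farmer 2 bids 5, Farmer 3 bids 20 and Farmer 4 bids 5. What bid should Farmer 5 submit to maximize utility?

24

Bid 5: loses, pays 0, utility 0.
Bid 15: loses, pays 0, utility 0.
Bid 20: loses, pays 0, utility 0.
Bid 24: wins, pays 5, utility 20 - 5 = 15.
The best choice is 24 with utility 15.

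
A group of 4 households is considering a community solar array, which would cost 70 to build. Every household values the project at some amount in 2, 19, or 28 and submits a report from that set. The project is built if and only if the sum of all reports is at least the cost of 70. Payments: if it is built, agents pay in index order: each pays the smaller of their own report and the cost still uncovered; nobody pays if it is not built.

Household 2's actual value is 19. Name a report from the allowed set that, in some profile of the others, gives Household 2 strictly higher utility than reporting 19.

Suppose Household 1 reports 19, Household 3 reports 28 and Household 4 reports 28.
Report 19: project built, pays 19, utility 19 - 19 = 0.
Report 2: project built, pays 2, utility 19 - 2 = 17.
So reporting 2 beats truth here (17 > 0).

2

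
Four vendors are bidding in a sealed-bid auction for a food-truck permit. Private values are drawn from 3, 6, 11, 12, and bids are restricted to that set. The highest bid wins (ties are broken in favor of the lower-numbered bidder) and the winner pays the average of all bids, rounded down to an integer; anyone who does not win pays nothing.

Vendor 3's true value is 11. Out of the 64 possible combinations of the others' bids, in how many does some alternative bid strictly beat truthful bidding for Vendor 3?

Others bid (3, 3, 3): truth gives 6; bid 6 gives 8 > 6. Violating.
Others bid (3, 3, 6): truth gives 6; bid 6 gives 7 > 6. Violating.
Others bid (3, 3, 12): truth gives 0; bid 12 gives 4 > 0. Violating.
Others bid (3, 6, 12): truth gives 0; bid 12 gives 3 > 0. Violating.
Others bid (3, 3, 11): truth gives 4; no alternative beats it.
Others bid (3, 6, 3): truth gives 6; no alternative beats it.
(Checking all 64 profiles: 24 have a profitable deviation, 40 do not.)

24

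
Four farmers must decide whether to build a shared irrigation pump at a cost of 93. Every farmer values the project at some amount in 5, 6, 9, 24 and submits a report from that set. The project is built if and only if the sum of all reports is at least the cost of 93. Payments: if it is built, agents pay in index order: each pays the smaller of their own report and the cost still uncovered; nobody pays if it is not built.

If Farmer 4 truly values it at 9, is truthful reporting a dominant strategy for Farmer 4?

Check each profile of the others' reports and compare truth against every alternative report.
Others report (5, 5, 5): truth gives 0, best alternative gives 0.
Others report (5, 5, 6): truth gives 0, best alternative gives 0.
Others report (5, 5, 9): truth gives 0, best alternative gives 0.
Others report (5, 5, 24): truth gives 0, best alternative gives 0.
Others report (5, 6, 5): truth gives 0, best alternative gives 0.
Others report (5, 6, 6): truth gives 0, best alternative gives 0.
(Remaining 58 profiles checked similarly; truth is weakly best in each.)
In every case the truthful report is at least as good as any alternative, so it is a dominant strategy.

Yes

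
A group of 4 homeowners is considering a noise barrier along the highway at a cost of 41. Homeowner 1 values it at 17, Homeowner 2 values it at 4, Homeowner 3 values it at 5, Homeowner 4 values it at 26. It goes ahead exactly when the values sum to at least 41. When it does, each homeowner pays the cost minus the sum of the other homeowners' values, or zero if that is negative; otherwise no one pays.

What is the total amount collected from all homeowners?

21

Total value 52 ≥ cost 41, so it is built.
Homeowner 1: others sum to 35; max(0, 41 - 35) = 6.
Homeowner 2: others sum to 48; max(0, 41 - 48) = 0.
Homeowner 3: others sum to 47; max(0, 41 - 47) = 0.
Homeowner 4: others sum to 26; max(0, 41 - 26) = 15.
Total collected = 6 + 0 + 0 + 15 = 21.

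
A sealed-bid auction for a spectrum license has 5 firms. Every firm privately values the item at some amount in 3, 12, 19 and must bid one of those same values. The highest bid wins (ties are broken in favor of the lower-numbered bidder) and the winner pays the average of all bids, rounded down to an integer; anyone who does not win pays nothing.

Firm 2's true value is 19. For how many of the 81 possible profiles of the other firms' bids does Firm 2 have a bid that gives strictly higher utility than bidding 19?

Others bid (3, 3, 3, 3): truth gives 13; bid 12 gives 15 > 13. Violating.
Others bid (3, 3, 3, 12): truth gives 11; bid 12 gives 13 > 11. Violating.
Others bid (3, 3, 12, 3): truth gives 11; bid 12 gives 13 > 11. Violating.
Others bid (3, 3, 12, 12): truth gives 10; bid 12 gives 11 > 10. Violating.
Others bid (3, 3, 3, 19): truth gives 10; no alternative beats it.
Others bid (3, 3, 12, 19): truth gives 8; no alternative beats it.
(Checking all 81 profiles: 8 have a profitable deviation, 73 do not.)

8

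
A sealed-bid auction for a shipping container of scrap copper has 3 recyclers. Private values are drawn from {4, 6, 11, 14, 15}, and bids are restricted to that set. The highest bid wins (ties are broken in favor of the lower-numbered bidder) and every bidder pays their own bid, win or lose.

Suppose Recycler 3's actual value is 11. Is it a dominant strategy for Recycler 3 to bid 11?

No

Consider the case where Recycler 1 bids 4 and Recycler 2 bids 4.
Truthful bid 11: wins, pays 11, utility 11 - 11 = 0.
Bid 6 instead: wins, pays 6, utility 11 - 6 = 5.
Since 5 > 0, bidding 6 is strictly better here, so truthful bidding is not dominant.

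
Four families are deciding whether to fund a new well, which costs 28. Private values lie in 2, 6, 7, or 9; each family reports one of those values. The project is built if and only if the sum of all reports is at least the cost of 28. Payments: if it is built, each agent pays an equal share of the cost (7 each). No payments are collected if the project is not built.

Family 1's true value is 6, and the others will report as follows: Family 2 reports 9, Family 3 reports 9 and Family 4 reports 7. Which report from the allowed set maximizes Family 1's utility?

Report 2: project not built, utility 0.
Report 6: project built, pays 7, utility 6 - 7 = -1.
Report 7: project built, pays 7, utility 6 - 7 = -1.
Report 9: project built, pays 7, utility 6 - 7 = -1.
The best choice is 2 with utility 0.

2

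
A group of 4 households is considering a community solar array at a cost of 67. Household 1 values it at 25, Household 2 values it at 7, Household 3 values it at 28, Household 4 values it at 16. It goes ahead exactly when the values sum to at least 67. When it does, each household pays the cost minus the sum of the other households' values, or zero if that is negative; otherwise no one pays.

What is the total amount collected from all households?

42

Total value 76 ≥ cost 67, so it is built.
Household 1: others sum to 51; max(0, 67 - 51) = 16.
Household 2: others sum to 69; max(0, 67 - 69) = 0.
Household 3: others sum to 48; max(0, 67 - 48) = 19.
Household 4: others sum to 60; max(0, 67 - 60) = 7.
Total collected = 16 + 0 + 19 + 7 = 42.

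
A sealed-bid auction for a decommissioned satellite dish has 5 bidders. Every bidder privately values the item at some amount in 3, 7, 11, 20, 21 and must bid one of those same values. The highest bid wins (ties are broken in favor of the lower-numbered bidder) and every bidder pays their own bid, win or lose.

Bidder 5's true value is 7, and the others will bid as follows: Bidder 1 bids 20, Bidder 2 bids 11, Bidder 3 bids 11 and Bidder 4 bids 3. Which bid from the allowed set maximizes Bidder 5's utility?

Bid 3: loses but pays 3, utility -3.
Bid 7: loses but pays 7, utility -7.
Bid 11: loses but pays 11, utility -11.
Bid 20: loses but pays 20, utility -20.
Bid 21: wins, pays 21, utility 7 - 21 = -14.
The best choice is 3 with utility -3.

3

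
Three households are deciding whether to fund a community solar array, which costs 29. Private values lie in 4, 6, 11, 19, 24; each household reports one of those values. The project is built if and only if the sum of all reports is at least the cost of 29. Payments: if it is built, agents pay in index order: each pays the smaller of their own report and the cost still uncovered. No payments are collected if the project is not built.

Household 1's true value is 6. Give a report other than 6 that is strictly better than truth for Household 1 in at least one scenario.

4

Suppose Household 2 reports 4 and Household 3 reports 24.
Report 6: project built, pays 6, utility 6 - 6 = 0.
Report 4: project built, pays 4, utility 6 - 4 = 2.
So reporting 4 beats truth here (2 > 0).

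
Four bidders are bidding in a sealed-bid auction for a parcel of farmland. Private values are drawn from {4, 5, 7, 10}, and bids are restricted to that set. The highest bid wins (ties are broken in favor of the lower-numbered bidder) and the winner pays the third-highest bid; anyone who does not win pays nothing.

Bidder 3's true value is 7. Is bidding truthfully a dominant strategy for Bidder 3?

Consider the case where Bidder 1 bids 4, Bidder 2 bids 4 and Bidder 4 bids 10.
Truthful bid 7: loses, pays 0, utility 0.
Bid 10 instead: wins, pays 4, utility 7 - 4 = 3.
Since 3 > 0, bidding 10 is strictly better here, so truthful bidding is not dominant.

No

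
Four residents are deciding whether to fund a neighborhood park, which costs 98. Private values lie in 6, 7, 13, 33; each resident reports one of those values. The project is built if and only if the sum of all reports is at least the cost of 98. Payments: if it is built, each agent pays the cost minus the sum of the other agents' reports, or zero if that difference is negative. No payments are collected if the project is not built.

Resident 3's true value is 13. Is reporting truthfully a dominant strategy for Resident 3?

Yes

Check each profile of the others' reports and compare truth against every alternative report.
Others report (33, 33, 33): truth gives 13, best alternative gives 13.
Others report (6, 6, 6): truth gives 0, best alternative gives 0.
Others report (6, 6, 7): truth gives 0, best alternative gives 0.
Others report (6, 6, 13): truth gives 0, best alternative gives 0.
Others report (6, 6, 33): truth gives 0, best alternative gives 0.
Others report (6, 7, 6): truth gives 0, best alternative gives 0.
(Remaining 58 profiles checked similarly; truth is weakly best in each.)
In every case the truthful report is at least as good as any alternative, so it is a dominant strategy.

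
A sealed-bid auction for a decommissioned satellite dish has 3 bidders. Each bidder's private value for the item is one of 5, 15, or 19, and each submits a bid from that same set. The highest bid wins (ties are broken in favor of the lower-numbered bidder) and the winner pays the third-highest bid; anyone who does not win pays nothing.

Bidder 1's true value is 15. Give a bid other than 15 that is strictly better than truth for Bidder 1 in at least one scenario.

Suppose Bidder 2 bids 5 and Bidder 3 bids 19.
Bid 15: loses, pays 0, utility 0.
Bid 19: wins, pays 5, utility 15 - 5 = 10.
So bidding 19 beats truth here (10 > 0).

19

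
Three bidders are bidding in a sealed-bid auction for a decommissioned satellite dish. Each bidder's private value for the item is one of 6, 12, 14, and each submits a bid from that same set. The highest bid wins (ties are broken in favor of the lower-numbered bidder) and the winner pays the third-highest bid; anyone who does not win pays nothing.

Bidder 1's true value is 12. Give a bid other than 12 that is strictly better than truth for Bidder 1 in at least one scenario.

14

Suppose Bidder 2 bids 6 and Bidder 3 bids 14.
Bid 12: loses, pays 0, utility 0.
Bid 14: wins, pays 6, utility 12 - 6 = 6.
So bidding 14 beats truth here (6 > 0).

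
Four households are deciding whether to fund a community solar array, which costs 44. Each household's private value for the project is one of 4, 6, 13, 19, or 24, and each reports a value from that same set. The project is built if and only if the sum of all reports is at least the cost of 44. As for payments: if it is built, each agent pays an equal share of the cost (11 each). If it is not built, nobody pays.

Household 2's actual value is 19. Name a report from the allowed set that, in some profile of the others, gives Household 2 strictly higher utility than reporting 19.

Suppose Household 1 reports 4, Household 3 reports 4 and Household 4 reports 13.
Report 19: project not built, utility 0.
Report 24: project built, pays 11, utility 19 - 11 = 8.
So reporting 24 beats truth here (8 > 0).

24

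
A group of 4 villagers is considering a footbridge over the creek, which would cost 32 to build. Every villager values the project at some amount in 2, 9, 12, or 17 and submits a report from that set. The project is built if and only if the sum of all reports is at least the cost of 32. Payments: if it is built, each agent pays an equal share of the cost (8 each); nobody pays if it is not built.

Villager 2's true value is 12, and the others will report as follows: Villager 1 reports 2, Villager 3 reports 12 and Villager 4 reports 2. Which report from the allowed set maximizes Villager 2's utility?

17

Report 2: project not built, utility 0.
Report 9: project not built, utility 0.
Report 12: project not built, utility 0.
Report 17: project built, pays 8, utility 12 - 8 = 4.
The best choice is 17 with utility 4.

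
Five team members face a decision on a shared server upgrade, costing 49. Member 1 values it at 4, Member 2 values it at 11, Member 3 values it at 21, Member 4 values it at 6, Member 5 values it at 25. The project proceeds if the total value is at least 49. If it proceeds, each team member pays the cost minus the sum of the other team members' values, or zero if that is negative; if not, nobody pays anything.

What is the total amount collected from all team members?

Total value 67 ≥ cost 49, so it is built.
Member 1: others sum to 63; max(0, 49 - 63) = 0.
Member 2: others sum to 56; max(0, 49 - 56) = 0.
Member 3: others sum to 46; max(0, 49 - 46) = 3.
Member 4: others sum to 61; max(0, 49 - 61) = 0.
Member 5: others sum to 42; max(0, 49 - 42) = 7.
Total collected = 0 + 0 + 3 + 0 + 7 = 10.

10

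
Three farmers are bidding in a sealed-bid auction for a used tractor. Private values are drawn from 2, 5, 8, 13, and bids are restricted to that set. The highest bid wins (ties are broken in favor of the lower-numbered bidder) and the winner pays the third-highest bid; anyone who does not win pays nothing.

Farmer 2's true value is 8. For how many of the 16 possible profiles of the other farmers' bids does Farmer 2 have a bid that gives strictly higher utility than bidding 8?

Others bid (2, 13): truth gives 0; bid 13 gives 6 > 0. Violating.
Others bid (5, 13): truth gives 0; bid 13 gives 3 > 0. Violating.
Others bid (8, 2): truth gives 0; bid 13 gives 6 > 0. Violating.
Others bid (8, 5): truth gives 0; bid 13 gives 3 > 0. Violating.
Others bid (2, 2): truth gives 6; no alternative beats it.
Others bid (2, 5): truth gives 6; no alternative beats it.
(Checking all 16 profiles: 4 have a profitable deviation, 12 do not.)

4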